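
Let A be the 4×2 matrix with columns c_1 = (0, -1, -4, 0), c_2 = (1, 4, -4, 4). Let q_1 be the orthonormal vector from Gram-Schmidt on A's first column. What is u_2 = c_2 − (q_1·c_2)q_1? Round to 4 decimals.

u_2 = (1.0000, 4.7059, -1.1765, 4.0000)

c_1 = (0, -1, -4, 0); ‖c_1‖ = 4.1231, so q_1 = (0.0000, -0.2425, -0.9701, 0.0000).
q_1·c_2 = 0.0000·1 + (-0.2425)·4 + (-0.9701)·(-4) + 0.0000·4 = 2.9104.
u_2 = c_2 − 2.9104·q_1 = (1.0000, 4.7059, -1.1765, 4.0000).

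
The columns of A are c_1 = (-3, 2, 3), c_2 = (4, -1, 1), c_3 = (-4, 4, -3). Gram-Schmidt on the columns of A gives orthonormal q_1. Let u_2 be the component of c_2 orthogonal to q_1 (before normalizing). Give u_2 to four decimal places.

c_1 = (-3, 2, 3); ‖c_1‖ = 4.6904, so q_1 = (-0.6396, 0.4264, 0.6396).
q_1·c_2 = (-0.6396)·4 + 0.4264·(-1) + 0.6396·1 = -2.3452.
u_2 = c_2 + 2.3452·q_1 = (2.5000, 0.0000, 2.5000).

u_2 = (2.5000, 0.0000, 2.5000)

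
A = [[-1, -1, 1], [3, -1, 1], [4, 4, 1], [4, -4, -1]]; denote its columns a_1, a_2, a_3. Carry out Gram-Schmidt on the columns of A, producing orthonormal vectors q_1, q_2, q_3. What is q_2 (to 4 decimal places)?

q_2 = (-0.1799, -0.1472, 0.7197, -0.6542)

a_1 = (-1, 3, 4, 4); ‖a_1‖ = 6.4807, so q_1 = (-0.1543, 0.4629, 0.6172, 0.6172).
q_1·a_2 = (-0.1543)·(-1) + 0.4629·(-1) + 0.6172·4 + 0.6172·(-4) = -0.3086.
u_2 = a_2 + 0.3086·q_1 = (-1.0476, -0.8571, 4.1905, -3.8095).
‖u_2‖ = 5.8228, so q_2 = (-0.1799, -0.1472, 0.7197, -0.6542).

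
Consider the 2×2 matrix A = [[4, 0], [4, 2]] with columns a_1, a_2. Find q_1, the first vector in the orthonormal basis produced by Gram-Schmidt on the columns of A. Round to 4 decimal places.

q_1 = (0.7071, 0.7071)

a_1 = (4, 4); ‖a_1‖ = 5.6569, so q_1 = (0.7071, 0.7071).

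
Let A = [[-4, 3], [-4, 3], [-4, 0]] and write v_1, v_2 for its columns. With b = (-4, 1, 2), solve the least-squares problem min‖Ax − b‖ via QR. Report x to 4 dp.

e_1 = v_1/‖v_1‖ = (-4, -4, -4)/6.9282 = (-0.5774, -0.5774, -0.5774).
r_{12} = e_1·v_2 = -3.4641.
u_2 = v_2 + 3.4641·e_1 = (1.0000, 1.0000, -2.0000).
‖u_2‖ = 2.4495, so e_2 = (0.4082, 0.4082, -0.8165).
Qᵀb = (0.5774, -2.8577).
Back-substitute: x_2 = -2.8577/2.4495 = -1.1667.
x_1 = (0.5774 + 3.4641·(-1.1667))/6.9282 = -0.5000.

x = (-0.5000, -1.1667)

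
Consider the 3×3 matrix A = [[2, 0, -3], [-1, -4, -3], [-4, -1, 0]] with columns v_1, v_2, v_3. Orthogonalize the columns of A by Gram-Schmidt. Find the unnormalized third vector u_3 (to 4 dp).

e_1 = v_1/‖v_1‖ = (2, -1, -4)/4.5826 = (0.4364, -0.2182, -0.8729).
r_{12} = e_1·v_2 = 1.7457.
u_2 = v_2 − 1.7457·e_1 = (-0.7619, -3.6190, 0.5238).
‖u_2‖ = 3.7353, so e_2 = (-0.2040, -0.9689, 0.1402).
r_{13} = e_1·v_3 = -0.6547; r_{23} = e_2·v_3 = 3.5186.
u_3 = v_3 + 0.6547·e_1 − 3.5186·e_2 = (-1.9966, 0.2662, -1.0648).

u_3 = (-1.9966, 0.2662, -1.0648)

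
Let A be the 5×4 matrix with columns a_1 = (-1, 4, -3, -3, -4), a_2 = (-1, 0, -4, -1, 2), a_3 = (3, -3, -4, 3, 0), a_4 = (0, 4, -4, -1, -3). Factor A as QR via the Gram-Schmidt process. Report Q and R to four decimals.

a_1 = (-1, 4, -3, -3, -4); ‖a_1‖ = 7.1414, so e_1 = (-0.1400, 0.5601, -0.4201, -0.4201, -0.5601).
e_1·a_2 = (-0.1400)·(-1) + 0.5601·0 + (-0.4201)·(-4) + (-0.4201)·(-1) + (-0.5601)·2 = 1.1202.
u_2 = a_2 − 1.1202·e_1 = (-0.8431, -0.6275, -3.5294, -0.5294, 2.6275).
‖u_2‖ = 4.5547, so e_2 = (-0.1851, -0.1378, -0.7749, -0.1162, 0.5769).
e_1·a_3 = (-0.1400)·3 + 0.5601·(-3) + (-0.4201)·(-4) + (-0.4201)·3 + (-0.5601)·0 = -1.6803; e_2·a_3 = (-0.1851)·3 + (-0.1378)·(-3) + (-0.7749)·(-4) + (-0.1162)·3 + 0.5769·0 = 2.6088.
u_3 = a_3 + 1.6803·e_1 − 2.6088·e_2 = (3.2476, -1.6994, -2.6843, 2.5974, -2.4461).
‖u_3‖ = 5.7767, so e_3 = (0.5622, -0.2942, -0.4647, 0.4496, -0.4234).
e_1·a_4 = (-0.1400)·0 + 0.5601·4 + (-0.4201)·(-4) + (-0.4201)·(-1) + (-0.5601)·(-3) = 6.0212; e_2·a_4 = (-0.1851)·0 + (-0.1378)·4 + (-0.7749)·(-4) + (-0.1162)·(-1) + 0.5769·(-3) = 0.9342; e_3·a_4 = 0.5622·0 + (-0.2942)·4 + (-0.4647)·(-4) + 0.4496·(-1) + (-0.4234)·(-3) = 1.5027.
u_4 = a_4 − 6.0212·e_1 − 0.9342·e_2 − 1.5027·e_3 = (0.1713, 1.1982, -0.0484, 0.9624, 0.4699).
‖u_4‖ = 1.6169, so e_4 = (0.1059, 0.7411, -0.0300, 0.5952, 0.2906).

Q = [[-0.1400, -0.1851, 0.5622, 0.1059], [0.5601, -0.1378, -0.2942, 0.7411], [-0.4201, -0.7749, -0.4647, -0.0300], [-0.4201, -0.1162, 0.4496, 0.5952], [-0.5601, 0.5769, -0.4234, 0.2906]], R = [[7.1414, 1.1202, -1.6803, 6.0212], [0.0000, 4.5547, 2.6088, 0.9342], [0.0000, 0.0000, 5.7767, 1.5027], [0.0000, 0.0000, 0.0000, 1.6169]]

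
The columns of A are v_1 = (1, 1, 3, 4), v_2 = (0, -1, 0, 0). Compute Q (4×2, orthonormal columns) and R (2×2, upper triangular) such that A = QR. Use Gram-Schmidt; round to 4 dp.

Q = [[0.1925, 0.0377], [0.1925, -0.9813], [0.5774, 0.1132], [0.7698, 0.1510]], R = [[5.1962, -0.1925], [0.0000, 0.9813]]

v_1 = (1, 1, 3, 4); ‖v_1‖ = 5.1962, so e_1 = (0.1925, 0.1925, 0.5774, 0.7698).
e_1·v_2 = 0.1925·0 + 0.1925·(-1) + 0.5774·0 + 0.7698·0 = -0.1925.
u_2 = v_2 + 0.1925·e_1 = (0.0370, -0.9630, 0.1111, 0.1481).
‖u_2‖ = 0.9813, so e_2 = (0.0377, -0.9813, 0.1132, 0.1510).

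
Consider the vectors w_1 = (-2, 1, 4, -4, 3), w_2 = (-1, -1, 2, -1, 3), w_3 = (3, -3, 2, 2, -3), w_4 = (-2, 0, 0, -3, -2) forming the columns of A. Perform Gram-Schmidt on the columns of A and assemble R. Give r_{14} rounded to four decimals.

r_{14} = 1.4744

w_1 = (-2, 1, 4, -4, 3); ‖w_1‖ = 6.7823, so e_1 = (-0.2949, 0.1474, 0.5898, -0.5898, 0.4423).
r_{14} = e_1·w_4 = 1.4744.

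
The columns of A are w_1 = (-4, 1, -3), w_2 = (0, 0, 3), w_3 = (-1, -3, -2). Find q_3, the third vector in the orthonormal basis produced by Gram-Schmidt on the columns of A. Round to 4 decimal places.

q_3 = (-0.2425, -0.9701, 0.0000)

w_1 = (-4, 1, -3); ‖w_1‖ = 5.0990, so q_1 = (-0.7845, 0.1961, -0.5883).
q_1·w_2 = (-0.7845)·0 + 0.1961·0 + (-0.5883)·3 = -1.7650.
u_2 = w_2 + 1.7650·q_1 = (-1.3846, 0.3462, 1.9615).
‖u_2‖ = 2.4258, so q_2 = (-0.5708, 0.1427, 0.8086).
q_1·w_3 = (-0.7845)·(-1) + 0.1961·(-3) + (-0.5883)·(-2) = 1.3728; q_2·w_3 = (-0.5708)·(-1) + 0.1427·(-3) + 0.8086·(-2) = -1.4745.
u_3 = w_3 − 1.3728·q_1 + 1.4745·q_2 = (-0.7647, -3.0588, 0.0000).
‖u_3‖ = 3.1530, so q_3 = (-0.2425, -0.9701, 0.0000).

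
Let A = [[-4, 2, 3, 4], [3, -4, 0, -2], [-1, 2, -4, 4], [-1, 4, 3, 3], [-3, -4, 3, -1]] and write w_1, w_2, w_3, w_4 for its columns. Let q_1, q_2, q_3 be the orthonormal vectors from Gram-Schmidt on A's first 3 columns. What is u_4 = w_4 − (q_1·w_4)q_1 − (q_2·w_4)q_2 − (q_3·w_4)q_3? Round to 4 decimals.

w_1 = (-4, 3, -1, -1, -3); ‖w_1‖ = 6.0000, so q_1 = (-0.6667, 0.5000, -0.1667, -0.1667, -0.5000).
q_1·w_2 = (-0.6667)·2 + 0.5000·(-4) + (-0.1667)·2 + (-0.1667)·4 + (-0.5000)·(-4) = -2.3333.
u_2 = w_2 + 2.3333·q_1 = (0.4444, -2.8333, 1.6111, 3.6111, -5.1667).
‖u_2‖ = 7.1102, so q_2 = (0.0625, -0.3985, 0.2266, 0.5079, -0.7267).
q_1·w_3 = (-0.6667)·3 + 0.5000·0 + (-0.1667)·(-4) + (-0.1667)·3 + (-0.5000)·3 = -3.3333; q_2·w_3 = 0.0625·3 + (-0.3985)·0 + 0.2266·(-4) + 0.5079·3 + (-0.7267)·3 = -1.3752.
u_3 = w_3 + 3.3333·q_1 + 1.3752·q_2 = (0.8637, 1.1187, -4.2440, 3.1429, 0.3341).
‖u_3‖ = 5.4770, so q_3 = (0.1577, 0.2042, -0.7749, 0.5738, 0.0610).
q_1·w_4 = (-0.6667)·4 + 0.5000·(-2) + (-0.1667)·4 + (-0.1667)·3 + (-0.5000)·(-1) = -4.3333; q_2·w_4 = 0.0625·4 + (-0.3985)·(-2) + 0.2266·4 + 0.5079·3 + (-0.7267)·(-1) = 4.2036; q_3·w_4 = 0.1577·4 + 0.2042·(-2) + (-0.7749)·4 + 0.5738·3 + 0.0610·(-1) = -1.2167.
u_4 = w_4 + 4.3333·q_1 − 4.2036·q_2 + 1.2167·q_3 = (1.0402, 2.0903, 1.3825, 0.8410, -0.0379).

u_4 = (1.0402, 2.0903, 1.3825, 0.8410, -0.0379)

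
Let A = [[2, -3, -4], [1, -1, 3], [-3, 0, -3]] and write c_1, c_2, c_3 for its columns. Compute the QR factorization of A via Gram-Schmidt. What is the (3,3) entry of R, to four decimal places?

r_{33} = 3.7738

c_1 = (2, 1, -3); ‖c_1‖ = 3.7417, so q_1 = (0.5345, 0.2673, -0.8018).
q_1·c_2 = 0.5345·(-3) + 0.2673·(-1) + (-0.8018)·0 = -1.8708.
u_2 = c_2 + 1.8708·q_1 = (-2.0000, -0.5000, -1.5000).
‖u_2‖ = 2.5495, so q_2 = (-0.7845, -0.1961, -0.5883).
q_1·c_3 = 0.5345·(-4) + 0.2673·3 + (-0.8018)·(-3) = 1.0690; q_2·c_3 = (-0.7845)·(-4) + (-0.1961)·3 + (-0.5883)·(-3) = 4.3146.
u_3 = c_3 − 1.0690·q_1 − 4.3146·q_2 = (-1.1868, 3.5604, 0.3956).
r_{33} = ‖u_3‖ = 3.7738.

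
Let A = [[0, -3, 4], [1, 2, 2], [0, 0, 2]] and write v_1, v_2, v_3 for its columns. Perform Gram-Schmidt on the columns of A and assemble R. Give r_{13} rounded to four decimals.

r_{13} = 2.0000

v_1 = (0, 1, 0); ‖v_1‖ = 1.0000, so q_1 = (0.0000, 1.0000, 0.0000).
r_{13} = q_1·v_3 = 2.0000.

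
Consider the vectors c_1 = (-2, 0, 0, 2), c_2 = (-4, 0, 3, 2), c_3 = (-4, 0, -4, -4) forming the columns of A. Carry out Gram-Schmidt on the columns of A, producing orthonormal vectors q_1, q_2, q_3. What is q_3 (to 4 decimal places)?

q_3 = (-0.6396, 0.0000, -0.4264, -0.6396)

q_1 = c_1/‖c_1‖ = (-2, 0, 0, 2)/2.8284 = (-0.7071, 0.0000, 0.0000, 0.7071).
r_{12} = q_1·c_2 = 4.2426.
u_2 = c_2 − 4.2426·q_1 = (-1.0000, 0.0000, 3.0000, -1.0000).
‖u_2‖ = 3.3166, so q_2 = (-0.3015, 0.0000, 0.9045, -0.3015).
r_{13} = q_1·c_3 = 0.0000; r_{23} = q_2·c_3 = -1.2060.
u_3 = c_3 + 0.0000·q_1 + 1.2060·q_2 = (-4.3636, 0.0000, -2.9091, -4.3636).
‖u_3‖ = 6.8224, so q_3 = (-0.6396, 0.0000, -0.4264, -0.6396).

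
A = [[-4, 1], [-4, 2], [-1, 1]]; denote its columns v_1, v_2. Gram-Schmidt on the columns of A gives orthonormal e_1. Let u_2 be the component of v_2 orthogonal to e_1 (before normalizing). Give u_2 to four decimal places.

u_2 = (-0.5758, 0.4242, 0.6061)

v_1 = (-4, -4, -1); ‖v_1‖ = 5.7446, so e_1 = (-0.6963, -0.6963, -0.1741).
e_1·v_2 = (-0.6963)·1 + (-0.6963)·2 + (-0.1741)·1 = -2.2630.
u_2 = v_2 + 2.2630·e_1 = (-0.5758, 0.4242, 0.6061).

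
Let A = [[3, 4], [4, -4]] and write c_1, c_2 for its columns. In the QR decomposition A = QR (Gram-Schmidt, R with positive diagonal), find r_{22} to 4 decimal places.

r_{22} = 5.6000

c_1 = (3, 4); ‖c_1‖ = 5.0000, so q_1 = (0.6000, 0.8000).
q_1·c_2 = 0.6000·4 + 0.8000·(-4) = -0.8000.
u_2 = c_2 + 0.8000·q_1 = (4.4800, -3.3600).
r_{22} = ‖u_2‖ = 5.6000.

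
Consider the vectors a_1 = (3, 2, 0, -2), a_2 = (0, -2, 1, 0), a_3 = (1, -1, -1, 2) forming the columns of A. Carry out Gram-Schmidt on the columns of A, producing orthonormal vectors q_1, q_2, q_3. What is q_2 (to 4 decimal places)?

a_1 = (3, 2, 0, -2); ‖a_1‖ = 4.1231, so q_1 = (0.7276, 0.4851, 0.0000, -0.4851).
q_1·a_2 = 0.7276·0 + 0.4851·(-2) + 0.0000·1 + (-0.4851)·0 = -0.9701.
u_2 = a_2 + 0.9701·q_1 = (0.7059, -1.5294, 1.0000, -0.4706).
‖u_2‖ = 2.0147, so q_2 = (0.3504, -0.7591, 0.4964, -0.2336).

q_2 = (0.3504, -0.7591, 0.4964, -0.2336)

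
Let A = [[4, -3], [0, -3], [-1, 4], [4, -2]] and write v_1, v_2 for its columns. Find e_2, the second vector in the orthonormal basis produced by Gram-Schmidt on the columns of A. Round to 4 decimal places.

e_2 = (-0.0201, -0.6619, 0.7220, 0.2006)

v_1 = (4, 0, -1, 4); ‖v_1‖ = 5.7446, so e_1 = (0.6963, 0.0000, -0.1741, 0.6963).
e_1·v_2 = 0.6963·(-3) + 0.0000·(-3) + (-0.1741)·4 + 0.6963·(-2) = -4.1779.
u_2 = v_2 + 4.1779·e_1 = (-0.0909, -3.0000, 3.2727, 0.9091).
‖u_2‖ = 4.5327, so e_2 = (-0.0201, -0.6619, 0.7220, 0.2006).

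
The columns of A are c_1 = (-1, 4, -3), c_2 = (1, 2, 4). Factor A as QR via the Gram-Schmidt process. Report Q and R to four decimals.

c_1 = (-1, 4, -3); ‖c_1‖ = 5.0990, so q_1 = (-0.1961, 0.7845, -0.5883).
q_1·c_2 = (-0.1961)·1 + 0.7845·2 + (-0.5883)·4 = -0.9806.
u_2 = c_2 + 0.9806·q_1 = (0.8077, 2.7692, 3.4231).
‖u_2‖ = 4.4764, so q_2 = (0.1804, 0.6186, 0.7647).

Q = [[-0.1961, 0.1804], [0.7845, 0.6186], [-0.5883, 0.7647]], R = [[5.0990, -0.9806], [0.0000, 4.4764]]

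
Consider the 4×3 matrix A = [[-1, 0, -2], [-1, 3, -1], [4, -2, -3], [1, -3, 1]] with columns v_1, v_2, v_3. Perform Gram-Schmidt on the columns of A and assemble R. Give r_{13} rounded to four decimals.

v_1 = (-1, -1, 4, 1); ‖v_1‖ = 4.3589, so e_1 = (-0.2294, -0.2294, 0.9177, 0.2294).
r_{13} = e_1·v_3 = -1.8353.

r_{13} = -1.8353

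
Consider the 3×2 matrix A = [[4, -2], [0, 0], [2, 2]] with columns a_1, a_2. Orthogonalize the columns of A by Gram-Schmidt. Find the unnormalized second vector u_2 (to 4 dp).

e_1 = a_1/‖a_1‖ = (4, 0, 2)/4.4721 = (0.8944, 0.0000, 0.4472).
r_{12} = e_1·a_2 = -0.8944.
u_2 = a_2 + 0.8944·e_1 = (-1.2000, 0.0000, 2.4000).

u_2 = (-1.2000, 0.0000, 2.4000)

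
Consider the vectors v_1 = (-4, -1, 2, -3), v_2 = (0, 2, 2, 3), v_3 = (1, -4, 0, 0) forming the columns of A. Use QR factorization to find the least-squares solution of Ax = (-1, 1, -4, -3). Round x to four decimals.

x = (-0.1969, -1.4152, -0.9601)

v_1 = (-4, -1, 2, -3); ‖v_1‖ = 5.4772, so e_1 = (-0.7303, -0.1826, 0.3651, -0.5477).
e_1·v_2 = (-0.7303)·0 + (-0.1826)·2 + 0.3651·2 + (-0.5477)·3 = -1.2780.
u_2 = v_2 + 1.2780·e_1 = (-0.9333, 1.7667, 2.4667, 2.3000).
‖u_2‖ = 3.9200, so e_2 = (-0.2381, 0.4507, 0.6292, 0.5867).
e_1·v_3 = (-0.7303)·1 + (-0.1826)·(-4) + 0.3651·0 + (-0.5477)·0 = 0.0000; e_2·v_3 = (-0.2381)·1 + 0.4507·(-4) + 0.6292·0 + 0.5867·0 = -2.0408.
u_3 = v_3 + 0.0000·e_1 + 2.0408·e_2 = (0.5141, -3.0803, 1.2842, 1.1974).
‖u_3‖ = 3.5826, so e_3 = (0.1435, -0.8598, 0.3584, 0.3342).
Qᵀb = (0.7303, -3.5884, -3.4397).
Back-substitute: x_3 = -3.4397/3.5826 = -0.9601.
x_2 = (-3.5884 + 2.0408·(-0.9601))/3.9200 = -1.4152.
x_1 = (0.7303 + 1.2780·(-1.4152) + 0.0000·(-0.9601))/5.4772 = -0.1969.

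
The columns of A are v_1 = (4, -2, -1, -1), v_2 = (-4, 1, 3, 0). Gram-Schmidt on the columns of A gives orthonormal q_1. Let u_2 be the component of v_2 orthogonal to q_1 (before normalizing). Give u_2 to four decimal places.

u_2 = (-0.1818, -0.9091, 2.0455, -0.9545)

v_1 = (4, -2, -1, -1); ‖v_1‖ = 4.6904, so q_1 = (0.8528, -0.4264, -0.2132, -0.2132).
q_1·v_2 = 0.8528·(-4) + (-0.4264)·1 + (-0.2132)·3 + (-0.2132)·0 = -4.4772.
u_2 = v_2 + 4.4772·q_1 = (-0.1818, -0.9091, 2.0455, -0.9545).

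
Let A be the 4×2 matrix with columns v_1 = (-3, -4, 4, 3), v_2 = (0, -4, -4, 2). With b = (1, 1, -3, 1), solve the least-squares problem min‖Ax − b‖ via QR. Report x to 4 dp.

x = (-0.3605, 0.3379)

e_1 = v_1/‖v_1‖ = (-3, -4, 4, 3)/7.0711 = (-0.4243, -0.5657, 0.5657, 0.4243).
r_{12} = e_1·v_2 = 0.8485.
u_2 = v_2 − 0.8485·e_1 = (0.3600, -3.5200, -4.4800, 1.6400).
‖u_2‖ = 5.9397, so e_2 = (0.0606, -0.5926, -0.7542, 0.2761).
Qᵀb = (-2.2627, 2.0068).
Back-substitute: x_2 = 2.0068/5.9397 = 0.3379.
x_1 = (-2.2627 − 0.8485·0.3379)/7.0711 = -0.3605.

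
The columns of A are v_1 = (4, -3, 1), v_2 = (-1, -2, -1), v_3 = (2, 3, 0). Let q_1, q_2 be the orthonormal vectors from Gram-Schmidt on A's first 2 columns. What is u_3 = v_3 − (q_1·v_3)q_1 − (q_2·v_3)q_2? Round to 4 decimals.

u_3 = (0.6129, 0.3677, -1.3484)

v_1 = (4, -3, 1); ‖v_1‖ = 5.0990, so q_1 = (0.7845, -0.5883, 0.1961).
q_1·v_2 = 0.7845·(-1) + (-0.5883)·(-2) + 0.1961·(-1) = 0.1961.
u_2 = v_2 − 0.1961·q_1 = (-1.1538, -1.8846, -1.0385).
‖u_2‖ = 2.4416, so q_2 = (-0.4726, -0.7719, -0.4253).
q_1·v_3 = 0.7845·2 + (-0.5883)·3 + 0.1961·0 = -0.1961; q_2·v_3 = (-0.4726)·2 + (-0.7719)·3 + (-0.4253)·0 = -3.2608.
u_3 = v_3 + 0.1961·q_1 + 3.2608·q_2 = (0.6129, 0.3677, -1.3484).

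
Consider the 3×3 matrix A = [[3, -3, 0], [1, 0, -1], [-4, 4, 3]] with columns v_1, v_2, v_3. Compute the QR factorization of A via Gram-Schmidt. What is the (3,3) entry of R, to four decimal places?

r_{33} = 1.8000

v_1 = (3, 1, -4); ‖v_1‖ = 5.0990, so q_1 = (0.5883, 0.1961, -0.7845).
q_1·v_2 = 0.5883·(-3) + 0.1961·0 + (-0.7845)·4 = -4.9029.
u_2 = v_2 + 4.9029·q_1 = (-0.1154, 0.9615, 0.1538).
‖u_2‖ = 0.9806, so q_2 = (-0.1177, 0.9806, 0.1569).
q_1·v_3 = 0.5883·0 + 0.1961·(-1) + (-0.7845)·3 = -2.5495; q_2·v_3 = (-0.1177)·0 + 0.9806·(-1) + 0.1569·3 = -0.5099.
u_3 = v_3 + 2.5495·q_1 + 0.5099·q_2 = (1.4400, 0.0000, 1.0800).
r_{33} = ‖u_3‖ = 1.8000.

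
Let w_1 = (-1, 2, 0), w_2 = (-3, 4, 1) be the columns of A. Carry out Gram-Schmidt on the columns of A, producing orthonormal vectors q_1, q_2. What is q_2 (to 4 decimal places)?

w_1 = (-1, 2, 0); ‖w_1‖ = 2.2361, so q_1 = (-0.4472, 0.8944, 0.0000).
q_1·w_2 = (-0.4472)·(-3) + 0.8944·4 + 0.0000·1 = 4.9193.
u_2 = w_2 − 4.9193·q_1 = (-0.8000, -0.4000, 1.0000).
‖u_2‖ = 1.3416, so q_2 = (-0.5963, -0.2981, 0.7454).

q_2 = (-0.5963, -0.2981, 0.7454)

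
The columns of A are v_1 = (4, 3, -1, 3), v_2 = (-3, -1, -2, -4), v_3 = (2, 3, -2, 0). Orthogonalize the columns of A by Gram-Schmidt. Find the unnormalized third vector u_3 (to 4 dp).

u_3 = (-0.0706, 0.5647, 0.4588, -0.3176)

e_1 = v_1/‖v_1‖ = (4, 3, -1, 3)/5.9161 = (0.6761, 0.5071, -0.1690, 0.5071).
r_{12} = e_1·v_2 = -4.2258.
u_2 = v_2 + 4.2258·e_1 = (-0.1429, 1.1429, -2.7143, -1.8571).
‖u_2‖ = 3.4847, so e_2 = (-0.0410, 0.3280, -0.7789, -0.5329).
r_{13} = e_1·v_3 = 3.2116; r_{23} = e_2·v_3 = 2.4598.
u_3 = v_3 − 3.2116·e_1 − 2.4598·e_2 = (-0.0706, 0.5647, 0.4588, -0.3176).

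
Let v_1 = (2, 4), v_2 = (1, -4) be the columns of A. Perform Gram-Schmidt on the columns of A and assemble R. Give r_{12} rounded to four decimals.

v_1 = (2, 4); ‖v_1‖ = 4.4721, so e_1 = (0.4472, 0.8944).
r_{12} = e_1·v_2 = -3.1305.

r_{12} = -3.1305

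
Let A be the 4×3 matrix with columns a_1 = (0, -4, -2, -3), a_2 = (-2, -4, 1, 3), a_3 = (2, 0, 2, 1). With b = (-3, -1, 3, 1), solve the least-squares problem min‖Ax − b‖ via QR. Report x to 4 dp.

x = (-0.3250, 0.5944, -0.2078)

a_1 = (0, -4, -2, -3); ‖a_1‖ = 5.3852, so q_1 = (0.0000, -0.7428, -0.3714, -0.5571).
q_1·a_2 = 0.0000·(-2) + (-0.7428)·(-4) + (-0.3714)·1 + (-0.5571)·3 = 0.9285.
u_2 = a_2 − 0.9285·q_1 = (-2.0000, -3.3103, 1.3448, 3.5172).
‖u_2‖ = 5.3980, so q_2 = (-0.3705, -0.6133, 0.2491, 0.6516).
q_1·a_3 = 0.0000·2 + (-0.7428)·0 + (-0.3714)·2 + (-0.5571)·1 = -1.2999; q_2·a_3 = (-0.3705)·2 + (-0.6133)·0 + 0.2491·2 + 0.6516·1 = 0.4088.
u_3 = a_3 + 1.2999·q_1 − 0.4088·q_2 = (2.1515, -0.7148, 1.4154, 0.0095).
‖u_3‖ = 2.6727, so q_3 = (0.8050, -0.2674, 0.5296, 0.0035).
Qᵀb = (-0.9285, 3.1238, -0.5553).
Back-substitute: x_3 = -0.5553/2.6727 = -0.2078.
x_2 = (3.1238 − 0.4088·(-0.2078))/5.3980 = 0.5944.
x_1 = (-0.9285 − 0.9285·0.5944 + 1.2999·(-0.2078))/5.3852 = -0.3250.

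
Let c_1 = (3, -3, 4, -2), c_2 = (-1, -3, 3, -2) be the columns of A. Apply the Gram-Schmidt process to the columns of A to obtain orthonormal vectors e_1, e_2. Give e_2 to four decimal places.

e_2 = (-0.8543, -0.3943, 0.2136, -0.2629)

c_1 = (3, -3, 4, -2); ‖c_1‖ = 6.1644, so e_1 = (0.4867, -0.4867, 0.6489, -0.3244).
e_1·c_2 = 0.4867·(-1) + (-0.4867)·(-3) + 0.6489·3 + (-0.3244)·(-2) = 3.5689.
u_2 = c_2 − 3.5689·e_1 = (-2.7368, -1.2632, 0.6842, -0.8421).
‖u_2‖ = 3.2036, so e_2 = (-0.8543, -0.3943, 0.2136, -0.2629).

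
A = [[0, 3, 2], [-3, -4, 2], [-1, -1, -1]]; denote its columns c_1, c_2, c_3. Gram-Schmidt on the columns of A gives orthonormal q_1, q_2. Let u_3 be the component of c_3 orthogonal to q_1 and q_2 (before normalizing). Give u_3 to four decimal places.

u_3 = (0.1868, 0.5604, -1.6813)

c_1 = (0, -3, -1); ‖c_1‖ = 3.1623, so q_1 = (0.0000, -0.9487, -0.3162).
q_1·c_2 = 0.0000·3 + (-0.9487)·(-4) + (-0.3162)·(-1) = 4.1110.
u_2 = c_2 − 4.1110·q_1 = (3.0000, -0.1000, 0.3000).
‖u_2‖ = 3.0166, so q_2 = (0.9945, -0.0331, 0.0994).
q_1·c_3 = 0.0000·2 + (-0.9487)·2 + (-0.3162)·(-1) = -1.5811; q_2·c_3 = 0.9945·2 + (-0.0331)·2 + 0.0994·(-1) = 1.8232.
u_3 = c_3 + 1.5811·q_1 − 1.8232·q_2 = (0.1868, 0.5604, -1.6813).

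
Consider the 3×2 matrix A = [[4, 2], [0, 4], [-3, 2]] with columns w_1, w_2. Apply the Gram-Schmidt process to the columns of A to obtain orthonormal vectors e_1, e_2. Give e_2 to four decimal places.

e_2 = (0.3441, 0.8192, 0.4588)

e_1 = w_1/‖w_1‖ = (4, 0, -3)/5.0000 = (0.8000, 0.0000, -0.6000).
r_{12} = e_1·w_2 = 0.4000.
u_2 = w_2 − 0.4000·e_1 = (1.6800, 4.0000, 2.2400).
‖u_2‖ = 4.8826, so e_2 = (0.3441, 0.8192, 0.4588).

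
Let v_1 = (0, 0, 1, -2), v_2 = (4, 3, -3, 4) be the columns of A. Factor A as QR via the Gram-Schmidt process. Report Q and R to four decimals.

v_1 = (0, 0, 1, -2); ‖v_1‖ = 2.2361, so e_1 = (0.0000, 0.0000, 0.4472, -0.8944).
e_1·v_2 = 0.0000·4 + 0.0000·3 + 0.4472·(-3) + (-0.8944)·4 = -4.9193.
u_2 = v_2 + 4.9193·e_1 = (4.0000, 3.0000, -0.8000, -0.4000).
‖u_2‖ = 5.0794, so e_2 = (0.7875, 0.5906, -0.1575, -0.0787).

Q = [[0.0000, 0.7875], [0.0000, 0.5906], [0.4472, -0.1575], [-0.8944, -0.0787]], R = [[2.2361, -4.9193], [0.0000, 5.0794]]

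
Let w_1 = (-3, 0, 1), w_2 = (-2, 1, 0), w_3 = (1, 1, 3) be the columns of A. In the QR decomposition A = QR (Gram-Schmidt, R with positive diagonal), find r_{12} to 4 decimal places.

r_{12} = 1.8974

w_1 = (-3, 0, 1); ‖w_1‖ = 3.1623, so e_1 = (-0.9487, 0.0000, 0.3162).
r_{12} = e_1·w_2 = 1.8974.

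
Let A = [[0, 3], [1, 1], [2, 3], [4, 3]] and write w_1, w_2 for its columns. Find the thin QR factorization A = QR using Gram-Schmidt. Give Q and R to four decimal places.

Q = [[0.0000, 0.9125], [0.2182, 0.0290], [0.4364, 0.3621], [0.8729, -0.1883]], R = [[4.5826, 4.1461], [0.0000, 3.2878]]

w_1 = (0, 1, 2, 4); ‖w_1‖ = 4.5826, so q_1 = (0.0000, 0.2182, 0.4364, 0.8729).
q_1·w_2 = 0.0000·3 + 0.2182·1 + 0.4364·3 + 0.8729·3 = 4.1461.
u_2 = w_2 − 4.1461·q_1 = (3.0000, 0.0952, 1.1905, -0.6190).
‖u_2‖ = 3.2878, so q_2 = (0.9125, 0.0290, 0.3621, -0.1883).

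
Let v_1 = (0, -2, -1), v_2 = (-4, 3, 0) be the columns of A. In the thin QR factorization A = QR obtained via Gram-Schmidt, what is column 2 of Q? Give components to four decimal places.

q_2 = (-0.9481, 0.1422, -0.2844)

q_1 = v_1/‖v_1‖ = (0, -2, -1)/2.2361 = (0.0000, -0.8944, -0.4472).
r_{12} = q_1·v_2 = -2.6833.
u_2 = v_2 + 2.6833·q_1 = (-4.0000, 0.6000, -1.2000).
‖u_2‖ = 4.2190, so q_2 = (-0.9481, 0.1422, -0.2844).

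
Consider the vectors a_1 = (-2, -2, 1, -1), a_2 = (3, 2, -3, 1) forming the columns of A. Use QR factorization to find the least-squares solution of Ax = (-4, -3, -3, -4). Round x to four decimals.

e_1 = a_1/‖a_1‖ = (-2, -2, 1, -1)/3.1623 = (-0.6325, -0.6325, 0.3162, -0.3162).
r_{12} = e_1·a_2 = -4.4272.
u_2 = a_2 + 4.4272·e_1 = (0.2000, -0.8000, -1.6000, -0.4000).
‖u_2‖ = 1.8439, so e_2 = (0.1085, -0.4339, -0.8677, -0.2169).
Qᵀb = (4.7434, 4.3386).
Back-substitute: x_2 = 4.3386/1.8439 = 2.3529.
x_1 = (4.7434 + 4.4272·2.3529)/3.1623 = 4.7941.

x = (4.7941, 2.3529)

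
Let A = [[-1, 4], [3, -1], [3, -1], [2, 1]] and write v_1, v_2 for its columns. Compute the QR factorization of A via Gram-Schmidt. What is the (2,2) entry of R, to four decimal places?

r_{22} = 4.0271

v_1 = (-1, 3, 3, 2); ‖v_1‖ = 4.7958, so q_1 = (-0.2085, 0.6255, 0.6255, 0.4170).
q_1·v_2 = (-0.2085)·4 + 0.6255·(-1) + 0.6255·(-1) + 0.4170·1 = -1.6681.
u_2 = v_2 + 1.6681·q_1 = (3.6522, 0.0435, 0.0435, 1.6957).
r_{22} = ‖u_2‖ = 4.0271.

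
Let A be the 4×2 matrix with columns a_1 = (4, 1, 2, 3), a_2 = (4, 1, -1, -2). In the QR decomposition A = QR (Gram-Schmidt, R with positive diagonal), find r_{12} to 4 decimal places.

a_1 = (4, 1, 2, 3); ‖a_1‖ = 5.4772, so q_1 = (0.7303, 0.1826, 0.3651, 0.5477).
r_{12} = q_1·a_2 = 1.6432.

r_{12} = 1.6432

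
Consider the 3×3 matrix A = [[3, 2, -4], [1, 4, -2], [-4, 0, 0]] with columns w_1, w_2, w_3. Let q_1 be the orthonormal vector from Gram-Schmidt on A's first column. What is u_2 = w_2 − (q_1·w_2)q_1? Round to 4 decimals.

u_2 = (0.8462, 3.6154, 1.5385)

w_1 = (3, 1, -4); ‖w_1‖ = 5.0990, so q_1 = (0.5883, 0.1961, -0.7845).
q_1·w_2 = 0.5883·2 + 0.1961·4 + (-0.7845)·0 = 1.9612.
u_2 = w_2 − 1.9612·q_1 = (0.8462, 3.6154, 1.5385).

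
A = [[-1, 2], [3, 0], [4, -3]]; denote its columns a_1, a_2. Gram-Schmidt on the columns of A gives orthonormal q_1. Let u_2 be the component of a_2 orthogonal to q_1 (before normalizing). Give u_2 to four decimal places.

u_2 = (1.4615, 1.6154, -0.8462)

a_1 = (-1, 3, 4); ‖a_1‖ = 5.0990, so q_1 = (-0.1961, 0.5883, 0.7845).
q_1·a_2 = (-0.1961)·2 + 0.5883·0 + 0.7845·(-3) = -2.7456.
u_2 = a_2 + 2.7456·q_1 = (1.4615, 1.6154, -0.8462).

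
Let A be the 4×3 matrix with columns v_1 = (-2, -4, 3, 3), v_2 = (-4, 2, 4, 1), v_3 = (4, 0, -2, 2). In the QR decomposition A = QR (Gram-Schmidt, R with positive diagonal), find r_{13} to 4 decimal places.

v_1 = (-2, -4, 3, 3); ‖v_1‖ = 6.1644, so q_1 = (-0.3244, -0.6489, 0.4867, 0.4867).
r_{13} = q_1·v_3 = -1.2978.

r_{13} = -1.2978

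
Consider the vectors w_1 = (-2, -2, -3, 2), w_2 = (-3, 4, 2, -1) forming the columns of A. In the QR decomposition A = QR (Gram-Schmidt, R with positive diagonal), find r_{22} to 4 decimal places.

w_1 = (-2, -2, -3, 2); ‖w_1‖ = 4.5826, so e_1 = (-0.4364, -0.4364, -0.6547, 0.4364).
e_1·w_2 = (-0.4364)·(-3) + (-0.4364)·4 + (-0.6547)·2 + 0.4364·(-1) = -2.1822.
u_2 = w_2 + 2.1822·e_1 = (-3.9524, 3.0476, 0.5714, -0.0476).
r_{22} = ‖u_2‖ = 5.0238.

r_{22} = 5.0238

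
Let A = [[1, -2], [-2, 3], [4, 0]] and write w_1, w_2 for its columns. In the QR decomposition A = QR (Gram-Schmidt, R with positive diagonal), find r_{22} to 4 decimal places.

e_1 = w_1/‖w_1‖ = (1, -2, 4)/4.5826 = (0.2182, -0.4364, 0.8729).
r_{12} = e_1·w_2 = -1.7457.
u_2 = w_2 + 1.7457·e_1 = (-1.6190, 2.2381, 1.5238).
r_{22} = ‖u_2‖ = 3.1547.

r_{22} = 3.1547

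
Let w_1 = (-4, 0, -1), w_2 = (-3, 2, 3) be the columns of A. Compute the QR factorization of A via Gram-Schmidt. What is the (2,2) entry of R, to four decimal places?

w_1 = (-4, 0, -1); ‖w_1‖ = 4.1231, so e_1 = (-0.9701, 0.0000, -0.2425).
e_1·w_2 = (-0.9701)·(-3) + 0.0000·2 + (-0.2425)·3 = 2.1828.
u_2 = w_2 − 2.1828·e_1 = (-0.8824, 2.0000, 3.5294).
r_{22} = ‖u_2‖ = 4.1515.

r_{22} = 4.1515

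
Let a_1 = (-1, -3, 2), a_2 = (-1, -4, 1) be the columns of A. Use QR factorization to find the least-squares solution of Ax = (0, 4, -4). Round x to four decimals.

e_1 = a_1/‖a_1‖ = (-1, -3, 2)/3.7417 = (-0.2673, -0.8018, 0.5345).
r_{12} = e_1·a_2 = 4.0089.
u_2 = a_2 − 4.0089·e_1 = (0.0714, -0.7857, -1.1429).
‖u_2‖ = 1.3887, so e_2 = (0.0514, -0.5658, -0.8230).
Qᵀb = (-5.3452, 1.0287).
Back-substitute: x_2 = 1.0287/1.3887 = 0.7407.
x_1 = (-5.3452 − 4.0089·0.7407)/3.7417 = -2.2222.

x = (-2.2222, 0.7407)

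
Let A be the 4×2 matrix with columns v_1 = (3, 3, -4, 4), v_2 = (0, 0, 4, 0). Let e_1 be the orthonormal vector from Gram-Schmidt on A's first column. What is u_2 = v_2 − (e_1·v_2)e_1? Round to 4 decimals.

v_1 = (3, 3, -4, 4); ‖v_1‖ = 7.0711, so e_1 = (0.4243, 0.4243, -0.5657, 0.5657).
e_1·v_2 = 0.4243·0 + 0.4243·0 + (-0.5657)·4 + 0.5657·0 = -2.2627.
u_2 = v_2 + 2.2627·e_1 = (0.9600, 0.9600, 2.7200, 1.2800).

u_2 = (0.9600, 0.9600, 2.7200, 1.2800)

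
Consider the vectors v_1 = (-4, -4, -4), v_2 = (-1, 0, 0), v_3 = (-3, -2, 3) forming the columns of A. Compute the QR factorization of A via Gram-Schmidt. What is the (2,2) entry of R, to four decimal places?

r_{22} = 0.8165

e_1 = v_1/‖v_1‖ = (-4, -4, -4)/6.9282 = (-0.5774, -0.5774, -0.5774).
r_{12} = e_1·v_2 = 0.5774.
u_2 = v_2 − 0.5774·e_1 = (-0.6667, 0.3333, 0.3333).
r_{22} = ‖u_2‖ = 0.8165.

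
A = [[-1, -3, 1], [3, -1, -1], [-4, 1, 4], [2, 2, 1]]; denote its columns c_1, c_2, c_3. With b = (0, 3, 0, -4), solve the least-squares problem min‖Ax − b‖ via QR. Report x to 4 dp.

c_1 = (-1, 3, -4, 2); ‖c_1‖ = 5.4772, so e_1 = (-0.1826, 0.5477, -0.7303, 0.3651).
e_1·c_2 = (-0.1826)·(-3) + 0.5477·(-1) + (-0.7303)·1 + 0.3651·2 = 0.0000.
u_2 = c_2 + 0.0000·e_1 = (-3.0000, -1.0000, 1.0000, 2.0000).
‖u_2‖ = 3.8730, so e_2 = (-0.7746, -0.2582, 0.2582, 0.5164).
e_1·c_3 = (-0.1826)·1 + 0.5477·(-1) + (-0.7303)·4 + 0.3651·1 = -3.2863; e_2·c_3 = (-0.7746)·1 + (-0.2582)·(-1) + 0.2582·4 + 0.5164·1 = 1.0328.
u_3 = c_3 + 3.2863·e_1 − 1.0328·e_2 = (1.2000, 1.0667, 1.3333, 1.6667).
‖u_3‖ = 2.6708, so e_3 = (0.4493, 0.3994, 0.4992, 0.6240).
Qᵀb = (0.1826, -2.8402, -1.2980).
Back-substitute: x_3 = -1.2980/2.6708 = -0.4860.
x_2 = (-2.8402 − 1.0328·(-0.4860))/3.8730 = -0.6037.
x_1 = (0.1826 + 0.0000·(-0.6037) + 3.2863·(-0.4860))/5.4772 = -0.2583.

x = (-0.2583, -0.6037, -0.4860)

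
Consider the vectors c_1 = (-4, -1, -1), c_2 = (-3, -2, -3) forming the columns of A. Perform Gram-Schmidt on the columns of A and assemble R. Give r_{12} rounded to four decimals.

r_{12} = 4.0069

c_1 = (-4, -1, -1); ‖c_1‖ = 4.2426, so q_1 = (-0.9428, -0.2357, -0.2357).
r_{12} = q_1·c_2 = 4.0069.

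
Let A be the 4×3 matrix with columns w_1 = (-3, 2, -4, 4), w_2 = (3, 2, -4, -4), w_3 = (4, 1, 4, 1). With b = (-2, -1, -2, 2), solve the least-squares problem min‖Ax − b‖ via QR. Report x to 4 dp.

w_1 = (-3, 2, -4, 4); ‖w_1‖ = 6.7082, so q_1 = (-0.4472, 0.2981, -0.5963, 0.5963).
q_1·w_2 = (-0.4472)·3 + 0.2981·2 + (-0.5963)·(-4) + 0.5963·(-4) = -0.7454.
u_2 = w_2 + 0.7454·q_1 = (2.6667, 2.2222, -4.4444, -3.5556).
‖u_2‖ = 6.6667, so q_2 = (0.4000, 0.3333, -0.6667, -0.5333).
q_1·w_3 = (-0.4472)·4 + 0.2981·1 + (-0.5963)·4 + 0.5963·1 = -3.2796; q_2·w_3 = 0.4000·4 + 0.3333·1 + (-0.6667)·4 + (-0.5333)·1 = -1.2667.
u_3 = w_3 + 3.2796·q_1 + 1.2667·q_2 = (3.0400, 2.4000, 1.2000, 2.2800).
‖u_3‖ = 4.6519, so q_3 = (0.6535, 0.5159, 0.2580, 0.4901).
Qᵀb = (2.9814, -0.8667, -1.3586).
Back-substitute: x_3 = -1.3586/4.6519 = -0.2921.
x_2 = (-0.8667 + 1.2667·(-0.2921))/6.6667 = -0.1855.
x_1 = (2.9814 + 0.7454·(-0.1855) + 3.2796·(-0.2921))/6.7082 = 0.2811.

x = (0.2811, -0.1855, -0.2921)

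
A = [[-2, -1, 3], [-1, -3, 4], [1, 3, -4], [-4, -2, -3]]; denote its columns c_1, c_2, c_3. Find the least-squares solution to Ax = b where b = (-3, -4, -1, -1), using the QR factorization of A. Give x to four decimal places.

c_1 = (-2, -1, 1, -4); ‖c_1‖ = 4.6904, so q_1 = (-0.4264, -0.2132, 0.2132, -0.8528).
q_1·c_2 = (-0.4264)·(-1) + (-0.2132)·(-3) + 0.2132·3 + (-0.8528)·(-2) = 3.4112.
u_2 = c_2 − 3.4112·q_1 = (0.4545, -2.2727, 2.2727, 0.9091).
‖u_2‖ = 3.3710, so q_2 = (0.1348, -0.6742, 0.6742, 0.2697).
q_1·c_3 = (-0.4264)·3 + (-0.2132)·4 + 0.2132·(-4) + (-0.8528)·(-3) = -0.4264; q_2·c_3 = 0.1348·3 + (-0.6742)·4 + 0.6742·(-4) + 0.2697·(-3) = -5.7981.
u_3 = c_3 + 0.4264·q_1 + 5.7981·q_2 = (3.6000, 0.0000, 0.0000, -1.8000).
‖u_3‖ = 4.0249, so q_3 = (0.8944, 0.0000, 0.0000, -0.4472).
Qᵀb = (2.7716, 1.3484, -2.2361).
Back-substitute: x_3 = -2.2361/4.0249 = -0.5556.
x_2 = (1.3484 + 5.7981·(-0.5556))/3.3710 = -0.5556.
x_1 = (2.7716 − 3.4112·(-0.5556) + 0.4264·(-0.5556))/4.6904 = 0.9444.

x = (0.9444, -0.5556, -0.5556)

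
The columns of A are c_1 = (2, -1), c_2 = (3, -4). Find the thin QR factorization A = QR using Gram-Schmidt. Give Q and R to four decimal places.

Q = [[0.8944, -0.4472], [-0.4472, -0.8944]], R = [[2.2361, 4.4721], [0.0000, 2.2361]]

c_1 = (2, -1); ‖c_1‖ = 2.2361, so q_1 = (0.8944, -0.4472).
q_1·c_2 = 0.8944·3 + (-0.4472)·(-4) = 4.4721.
u_2 = c_2 − 4.4721·q_1 = (-1.0000, -2.0000).
‖u_2‖ = 2.2361, so q_2 = (-0.4472, -0.8944).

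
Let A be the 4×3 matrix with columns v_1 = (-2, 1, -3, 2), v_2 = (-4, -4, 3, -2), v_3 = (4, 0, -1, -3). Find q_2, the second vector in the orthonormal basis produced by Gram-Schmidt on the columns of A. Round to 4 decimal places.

q_2 = (-0.7857, -0.5500, 0.2357, -0.1571)

q_1 = v_1/‖v_1‖ = (-2, 1, -3, 2)/4.2426 = (-0.4714, 0.2357, -0.7071, 0.4714).
r_{12} = q_1·v_2 = -2.1213.
u_2 = v_2 + 2.1213·q_1 = (-5.0000, -3.5000, 1.5000, -1.0000).
‖u_2‖ = 6.3640, so q_2 = (-0.7857, -0.5500, 0.2357, -0.1571).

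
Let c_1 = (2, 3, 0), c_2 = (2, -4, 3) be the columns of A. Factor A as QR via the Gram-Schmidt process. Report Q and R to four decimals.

q_1 = c_1/‖c_1‖ = (2, 3, 0)/3.6056 = (0.5547, 0.8321, 0.0000).
r_{12} = q_1·c_2 = -2.2188.
u_2 = c_2 + 2.2188·q_1 = (3.2308, -2.1538, 3.0000).
‖u_2‖ = 4.9068, so q_2 = (0.6584, -0.4389, 0.6114).

Q = [[0.5547, 0.6584], [0.8321, -0.4389], [0.0000, 0.6114]], R = [[3.6056, -2.2188], [0.0000, 4.9068]]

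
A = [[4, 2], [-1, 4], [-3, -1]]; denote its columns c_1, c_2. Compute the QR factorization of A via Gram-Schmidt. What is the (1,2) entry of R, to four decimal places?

e_1 = c_1/‖c_1‖ = (4, -1, -3)/5.0990 = (0.7845, -0.1961, -0.5883).
r_{12} = e_1·c_2 = 1.3728.

r_{12} = 1.3728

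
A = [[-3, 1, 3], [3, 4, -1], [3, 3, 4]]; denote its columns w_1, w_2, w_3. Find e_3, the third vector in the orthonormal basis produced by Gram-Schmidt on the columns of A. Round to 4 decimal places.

w_1 = (-3, 3, 3); ‖w_1‖ = 5.1962, so e_1 = (-0.5774, 0.5774, 0.5774).
e_1·w_2 = (-0.5774)·1 + 0.5774·4 + 0.5774·3 = 3.4641.
u_2 = w_2 − 3.4641·e_1 = (3.0000, 2.0000, 1.0000).
‖u_2‖ = 3.7417, so e_2 = (0.8018, 0.5345, 0.2673).
e_1·w_3 = (-0.5774)·3 + 0.5774·(-1) + 0.5774·4 = 0.0000; e_2·w_3 = 0.8018·3 + 0.5345·(-1) + 0.2673·4 = 2.9399.
u_3 = w_3 + 0.0000·e_1 − 2.9399·e_2 = (0.6429, -2.5714, 3.2143).
‖u_3‖ = 4.1662, so e_3 = (0.1543, -0.6172, 0.7715).

e_3 = (0.1543, -0.6172, 0.7715)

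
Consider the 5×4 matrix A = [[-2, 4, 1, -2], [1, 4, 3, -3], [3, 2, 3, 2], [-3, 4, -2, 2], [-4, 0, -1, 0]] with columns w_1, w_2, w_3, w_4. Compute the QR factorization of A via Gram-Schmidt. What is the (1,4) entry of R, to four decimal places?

w_1 = (-2, 1, 3, -3, -4); ‖w_1‖ = 6.2450, so e_1 = (-0.3203, 0.1601, 0.4804, -0.4804, -0.6405).
r_{14} = e_1·w_4 = 0.1601.

r_{14} = 0.1601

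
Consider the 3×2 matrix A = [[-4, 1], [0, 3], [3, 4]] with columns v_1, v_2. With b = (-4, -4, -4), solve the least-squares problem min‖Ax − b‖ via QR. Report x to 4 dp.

e_1 = v_1/‖v_1‖ = (-4, 0, 3)/5.0000 = (-0.8000, 0.0000, 0.6000).
r_{12} = e_1·v_2 = 1.6000.
u_2 = v_2 − 1.6000·e_1 = (2.2800, 3.0000, 3.0400).
‖u_2‖ = 4.8415, so e_2 = (0.4709, 0.6196, 0.6279).
Qᵀb = (0.8000, -6.8739).
Back-substitute: x_2 = -6.8739/4.8415 = -1.4198.
x_1 = (0.8000 − 1.6000·(-1.4198))/5.0000 = 0.6143.

x = (0.6143, -1.4198)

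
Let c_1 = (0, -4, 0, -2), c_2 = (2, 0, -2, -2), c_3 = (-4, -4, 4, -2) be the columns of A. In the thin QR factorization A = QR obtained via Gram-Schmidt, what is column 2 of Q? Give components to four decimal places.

c_1 = (0, -4, 0, -2); ‖c_1‖ = 4.4721, so e_1 = (0.0000, -0.8944, 0.0000, -0.4472).
e_1·c_2 = 0.0000·2 + (-0.8944)·0 + 0.0000·(-2) + (-0.4472)·(-2) = 0.8944.
u_2 = c_2 − 0.8944·e_1 = (2.0000, 0.8000, -2.0000, -1.6000).
‖u_2‖ = 3.3466, so e_2 = (0.5976, 0.2390, -0.5976, -0.4781).

e_2 = (0.5976, 0.2390, -0.5976, -0.4781)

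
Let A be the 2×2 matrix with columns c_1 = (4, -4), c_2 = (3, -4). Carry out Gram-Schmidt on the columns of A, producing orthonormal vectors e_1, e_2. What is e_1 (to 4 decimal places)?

e_1 = (0.7071, -0.7071)

e_1 = c_1/‖c_1‖ = (4, -4)/5.6569 = (0.7071, -0.7071).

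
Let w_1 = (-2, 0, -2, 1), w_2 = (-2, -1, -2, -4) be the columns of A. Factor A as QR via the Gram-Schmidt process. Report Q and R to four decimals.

w_1 = (-2, 0, -2, 1); ‖w_1‖ = 3.0000, so q_1 = (-0.6667, 0.0000, -0.6667, 0.3333).
q_1·w_2 = (-0.6667)·(-2) + 0.0000·(-1) + (-0.6667)·(-2) + 0.3333·(-4) = 1.3333.
u_2 = w_2 − 1.3333·q_1 = (-1.1111, -1.0000, -1.1111, -4.4444).
‖u_2‖ = 4.8189, so q_2 = (-0.2306, -0.2075, -0.2306, -0.9223).

Q = [[-0.6667, -0.2306], [0.0000, -0.2075], [-0.6667, -0.2306], [0.3333, -0.9223]], R = [[3.0000, 1.3333], [0.0000, 4.8189]]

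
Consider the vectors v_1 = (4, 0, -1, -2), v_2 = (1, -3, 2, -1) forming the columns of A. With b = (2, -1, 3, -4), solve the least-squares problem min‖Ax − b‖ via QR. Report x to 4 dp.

v_1 = (4, 0, -1, -2); ‖v_1‖ = 4.5826, so e_1 = (0.8729, 0.0000, -0.2182, -0.4364).
e_1·v_2 = 0.8729·1 + 0.0000·(-3) + (-0.2182)·2 + (-0.4364)·(-1) = 0.8729.
u_2 = v_2 − 0.8729·e_1 = (0.2381, -3.0000, 2.1905, -0.6190).
‖u_2‖ = 3.7733, so e_2 = (0.0631, -0.7951, 0.5805, -0.1641).
Qᵀb = (2.8368, 3.3190).
Back-substitute: x_2 = 3.3190/3.7733 = 0.8796.
x_1 = (2.8368 − 0.8729·0.8796)/4.5826 = 0.4515.

x = (0.4515, 0.8796)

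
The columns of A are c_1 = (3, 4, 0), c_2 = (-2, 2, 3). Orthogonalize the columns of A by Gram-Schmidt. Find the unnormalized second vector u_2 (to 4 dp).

u_2 = (-2.2400, 1.6800, 3.0000)

e_1 = c_1/‖c_1‖ = (3, 4, 0)/5.0000 = (0.6000, 0.8000, 0.0000).
r_{12} = e_1·c_2 = 0.4000.
u_2 = c_2 − 0.4000·e_1 = (-2.2400, 1.6800, 3.0000).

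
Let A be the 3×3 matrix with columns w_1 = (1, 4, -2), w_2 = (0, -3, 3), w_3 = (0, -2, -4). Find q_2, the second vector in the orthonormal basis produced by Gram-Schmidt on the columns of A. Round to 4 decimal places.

q_1 = w_1/‖w_1‖ = (1, 4, -2)/4.5826 = (0.2182, 0.8729, -0.4364).
r_{12} = q_1·w_2 = -3.9279.
u_2 = w_2 + 3.9279·q_1 = (0.8571, 0.4286, 1.2857).
‖u_2‖ = 1.6036, so q_2 = (0.5345, 0.2673, 0.8018).

q_2 = (0.5345, 0.2673, 0.8018)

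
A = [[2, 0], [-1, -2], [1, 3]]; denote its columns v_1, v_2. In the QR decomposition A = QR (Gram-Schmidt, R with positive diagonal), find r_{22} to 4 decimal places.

q_1 = v_1/‖v_1‖ = (2, -1, 1)/2.4495 = (0.8165, -0.4082, 0.4082).
r_{12} = q_1·v_2 = 2.0412.
u_2 = v_2 − 2.0412·q_1 = (-1.6667, -1.1667, 2.1667).
r_{22} = ‖u_2‖ = 2.9721.

r_{22} = 2.9721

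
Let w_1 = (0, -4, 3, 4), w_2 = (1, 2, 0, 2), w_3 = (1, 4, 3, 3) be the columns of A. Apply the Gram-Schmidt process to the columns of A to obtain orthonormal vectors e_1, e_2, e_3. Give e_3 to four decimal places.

e_3 = (-0.2176, 0.3767, 0.8596, -0.2680)

w_1 = (0, -4, 3, 4); ‖w_1‖ = 6.4031, so e_1 = (0.0000, -0.6247, 0.4685, 0.6247).
e_1·w_2 = 0.0000·1 + (-0.6247)·2 + 0.4685·0 + 0.6247·2 = 0.0000.
u_2 = w_2 + 0.0000·e_1 = (1.0000, 2.0000, 0.0000, 2.0000).
‖u_2‖ = 3.0000, so e_2 = (0.3333, 0.6667, 0.0000, 0.6667).
e_1·w_3 = 0.0000·1 + (-0.6247)·4 + 0.4685·3 + 0.6247·3 = 0.7809; e_2·w_3 = 0.3333·1 + 0.6667·4 + 0.0000·3 + 0.6667·3 = 5.0000.
u_3 = w_3 − 0.7809·e_1 − 5.0000·e_2 = (-0.6667, 1.1545, 2.6341, -0.8211).
‖u_3‖ = 3.0644, so e_3 = (-0.2176, 0.3767, 0.8596, -0.2680).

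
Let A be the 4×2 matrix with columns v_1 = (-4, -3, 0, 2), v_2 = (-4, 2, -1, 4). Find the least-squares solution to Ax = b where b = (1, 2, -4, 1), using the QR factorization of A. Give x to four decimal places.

v_1 = (-4, -3, 0, 2); ‖v_1‖ = 5.3852, so e_1 = (-0.7428, -0.5571, 0.0000, 0.3714).
e_1·v_2 = (-0.7428)·(-4) + (-0.5571)·2 + 0.0000·(-1) + 0.3714·4 = 3.3425.
u_2 = v_2 − 3.3425·e_1 = (-1.5172, 3.8621, -1.0000, 2.7586).
‖u_2‖ = 5.0821, so e_2 = (-0.2985, 0.7599, -0.1968, 0.5428).
Qᵀb = (-1.4856, 2.5512).
Back-substitute: x_2 = 2.5512/5.0821 = 0.5020.
x_1 = (-1.4856 − 3.3425·0.5020)/5.3852 = -0.5874.

x = (-0.5874, 0.5020)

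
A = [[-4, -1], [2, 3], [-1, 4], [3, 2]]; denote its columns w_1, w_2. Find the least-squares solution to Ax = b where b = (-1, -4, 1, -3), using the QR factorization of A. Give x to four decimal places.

x = (-0.3492, -0.2937)

w_1 = (-4, 2, -1, 3); ‖w_1‖ = 5.4772, so q_1 = (-0.7303, 0.3651, -0.1826, 0.5477).
q_1·w_2 = (-0.7303)·(-1) + 0.3651·3 + (-0.1826)·4 + 0.5477·2 = 2.1909.
u_2 = w_2 − 2.1909·q_1 = (0.6000, 2.2000, 4.4000, 0.8000).
‖u_2‖ = 5.0200, so q_2 = (0.1195, 0.4383, 0.8765, 0.1594).
Qᵀb = (-2.5560, -1.4741).
Back-substitute: x_2 = -1.4741/5.0200 = -0.2937.
x_1 = (-2.5560 − 2.1909·(-0.2937))/5.4772 = -0.3492.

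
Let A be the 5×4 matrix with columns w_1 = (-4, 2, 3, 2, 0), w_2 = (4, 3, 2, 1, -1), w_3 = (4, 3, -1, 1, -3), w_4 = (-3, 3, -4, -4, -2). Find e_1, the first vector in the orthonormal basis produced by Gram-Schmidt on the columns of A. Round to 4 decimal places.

e_1 = (-0.6963, 0.3482, 0.5222, 0.3482, 0.0000)

e_1 = w_1/‖w_1‖ = (-4, 2, 3, 2, 0)/5.7446 = (-0.6963, 0.3482, 0.5222, 0.3482, 0.0000).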